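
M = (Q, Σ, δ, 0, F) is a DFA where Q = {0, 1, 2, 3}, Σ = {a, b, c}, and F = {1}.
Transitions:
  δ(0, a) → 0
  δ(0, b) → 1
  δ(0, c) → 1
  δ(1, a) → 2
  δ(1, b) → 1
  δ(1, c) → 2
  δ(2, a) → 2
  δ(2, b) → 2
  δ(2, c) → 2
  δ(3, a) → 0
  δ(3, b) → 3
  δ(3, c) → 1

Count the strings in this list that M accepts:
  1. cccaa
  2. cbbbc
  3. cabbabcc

cccaa: rejected
cbbbc: rejected
cabbabcc: rejected

0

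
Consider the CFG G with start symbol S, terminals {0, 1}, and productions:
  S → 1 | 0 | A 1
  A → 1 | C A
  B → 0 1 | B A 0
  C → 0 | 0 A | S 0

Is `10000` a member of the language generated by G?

no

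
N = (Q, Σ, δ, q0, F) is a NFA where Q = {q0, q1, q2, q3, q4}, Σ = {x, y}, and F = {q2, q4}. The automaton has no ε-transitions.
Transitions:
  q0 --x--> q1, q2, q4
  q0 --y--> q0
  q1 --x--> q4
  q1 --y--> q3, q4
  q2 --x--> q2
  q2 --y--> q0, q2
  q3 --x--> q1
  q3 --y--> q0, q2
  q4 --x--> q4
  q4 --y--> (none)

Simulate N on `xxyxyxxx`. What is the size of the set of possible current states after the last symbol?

2

Start: {q0}
read x: {q1, q2, q4}
read x: {q2, q4}
read y: {q0, q2}
read x: {q1, q2, q4}
read y: {q0, q2, q3, q4}
read x: {q1, q2, q4}
read x: {q2, q4}
read x: {q2, q4}
Final reachable set {q2, q4} has 2 states.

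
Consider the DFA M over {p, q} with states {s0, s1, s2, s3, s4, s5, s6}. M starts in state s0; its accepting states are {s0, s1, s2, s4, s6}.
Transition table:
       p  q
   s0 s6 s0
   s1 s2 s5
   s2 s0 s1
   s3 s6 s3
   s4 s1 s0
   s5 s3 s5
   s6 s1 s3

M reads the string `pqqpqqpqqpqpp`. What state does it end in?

s1

s0 --p--> s6
s6 --q--> s3
s3 --q--> s3
s3 --p--> s6
s6 --q--> s3
s3 --q--> s3
s3 --p--> s6
s6 --q--> s3
s3 --q--> s3
s3 --p--> s6
s6 --q--> s3
s3 --p--> s6
s6 --p--> s1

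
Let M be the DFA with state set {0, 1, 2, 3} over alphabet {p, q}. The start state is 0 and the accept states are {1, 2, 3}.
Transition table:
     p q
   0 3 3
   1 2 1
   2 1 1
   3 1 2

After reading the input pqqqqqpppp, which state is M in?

1

0 --p--> 3
3 --q--> 2
2 --q--> 1
1 --q--> 1
1 --q--> 1
1 --q--> 1
1 --p--> 2
2 --p--> 1
1 --p--> 2
2 --p--> 1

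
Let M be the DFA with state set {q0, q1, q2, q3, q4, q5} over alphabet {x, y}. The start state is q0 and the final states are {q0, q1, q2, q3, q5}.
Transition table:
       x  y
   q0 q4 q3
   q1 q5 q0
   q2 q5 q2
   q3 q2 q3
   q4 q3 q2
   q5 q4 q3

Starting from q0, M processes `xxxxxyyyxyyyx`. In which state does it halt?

q0 --x--> q4
q4 --x--> q3
q3 --x--> q2
q2 --x--> q5
q5 --x--> q4
q4 --y--> q2
q2 --y--> q2
q2 --y--> q2
q2 --x--> q5
q5 --y--> q3
q3 --y--> q3
q3 --y--> q3
q3 --x--> q2

q2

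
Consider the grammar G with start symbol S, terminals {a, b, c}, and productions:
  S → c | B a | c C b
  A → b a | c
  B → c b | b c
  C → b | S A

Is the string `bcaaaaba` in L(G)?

no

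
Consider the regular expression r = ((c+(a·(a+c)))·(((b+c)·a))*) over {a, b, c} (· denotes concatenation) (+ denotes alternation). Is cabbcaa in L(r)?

no

No split of cabbcaa into u·v has (c+(a·(a+c))) matching u and (((b+c)·a))* matching v.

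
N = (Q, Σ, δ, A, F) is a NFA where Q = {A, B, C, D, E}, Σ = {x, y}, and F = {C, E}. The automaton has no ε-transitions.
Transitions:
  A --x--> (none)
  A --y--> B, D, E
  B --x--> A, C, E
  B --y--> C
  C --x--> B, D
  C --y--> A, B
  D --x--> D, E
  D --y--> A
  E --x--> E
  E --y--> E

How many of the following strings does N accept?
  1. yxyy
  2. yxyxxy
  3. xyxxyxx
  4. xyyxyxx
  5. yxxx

yxyy: accepted
yxyxxy: accepted
xyxxyxx: rejected
xyyxyxx: rejected
yxxx: accepted

3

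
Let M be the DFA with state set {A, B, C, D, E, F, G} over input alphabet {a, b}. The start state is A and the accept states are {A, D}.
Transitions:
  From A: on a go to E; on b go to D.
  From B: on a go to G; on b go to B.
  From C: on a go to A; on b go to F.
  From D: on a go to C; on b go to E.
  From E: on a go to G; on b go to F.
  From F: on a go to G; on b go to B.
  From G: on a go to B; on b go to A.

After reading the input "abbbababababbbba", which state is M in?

G

A --a--> E
E --b--> F
F --b--> B
B --b--> B
B --a--> G
G --b--> A
A --a--> E
E --b--> F
F --a--> G
G --b--> A
A --a--> E
E --b--> F
F --b--> B
B --b--> B
B --b--> B
B --a--> G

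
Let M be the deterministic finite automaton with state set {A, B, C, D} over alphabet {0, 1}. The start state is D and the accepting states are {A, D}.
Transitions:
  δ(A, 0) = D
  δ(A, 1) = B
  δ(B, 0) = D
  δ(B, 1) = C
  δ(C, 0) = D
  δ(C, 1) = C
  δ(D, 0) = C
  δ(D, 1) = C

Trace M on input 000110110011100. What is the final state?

C

D --0--> C
C --0--> D
D --0--> C
C --1--> C
C --1--> C
C --0--> D
D --1--> C
C --1--> C
C --0--> D
D --0--> C
C --1--> C
C --1--> C
C --1--> C
C --0--> D
D --0--> C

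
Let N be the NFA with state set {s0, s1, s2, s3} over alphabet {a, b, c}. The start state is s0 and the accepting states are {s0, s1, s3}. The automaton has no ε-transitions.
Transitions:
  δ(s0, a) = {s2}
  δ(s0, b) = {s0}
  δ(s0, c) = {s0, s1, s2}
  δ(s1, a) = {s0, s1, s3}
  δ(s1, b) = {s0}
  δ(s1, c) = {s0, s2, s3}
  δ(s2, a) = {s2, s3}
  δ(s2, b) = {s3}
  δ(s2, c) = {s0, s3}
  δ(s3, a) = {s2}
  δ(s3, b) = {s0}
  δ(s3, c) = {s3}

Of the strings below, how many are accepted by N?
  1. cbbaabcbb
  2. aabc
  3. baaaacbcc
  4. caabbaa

cbbaabcbb: accepted
aabc: accepted
baaaacbcc: accepted
caabbaa: accepted

4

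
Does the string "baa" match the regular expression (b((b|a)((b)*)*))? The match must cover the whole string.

no

No split of baa into u·v has b matching u and ((b|a)((b)*)*) matching v.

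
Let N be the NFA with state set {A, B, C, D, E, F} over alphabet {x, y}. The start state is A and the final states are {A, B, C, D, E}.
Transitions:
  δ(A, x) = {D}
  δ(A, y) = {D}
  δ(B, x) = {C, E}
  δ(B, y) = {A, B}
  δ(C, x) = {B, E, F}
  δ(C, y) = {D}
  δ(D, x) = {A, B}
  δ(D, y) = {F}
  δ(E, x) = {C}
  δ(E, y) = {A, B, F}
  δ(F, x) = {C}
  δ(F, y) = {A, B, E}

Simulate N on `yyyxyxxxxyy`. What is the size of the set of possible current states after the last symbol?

5

Start: {A}
read y: {D}
read y: {F}
read y: {A, B, E}
read x: {C, D, E}
read y: {A, B, D, F}
read x: {A, B, C, D, E}
read x: {A, B, C, D, E, F}
read x: {A, B, C, D, E, F}
read x: {A, B, C, D, E, F}
read y: {A, B, D, E, F}
read y: {A, B, D, E, F}
Final reachable set {A, B, D, E, F} has 5 states.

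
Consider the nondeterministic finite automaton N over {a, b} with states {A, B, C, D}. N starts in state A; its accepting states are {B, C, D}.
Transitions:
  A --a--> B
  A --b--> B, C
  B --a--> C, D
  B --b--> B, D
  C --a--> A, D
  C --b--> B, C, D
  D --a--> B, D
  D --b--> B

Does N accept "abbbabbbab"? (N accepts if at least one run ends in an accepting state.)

Start: {A}
read a: {B}
read b: {B, D}
read b: {B, D}
read b: {B, D}
read a: {B, C, D}
read b: {B, C, D}
read b: {B, C, D}
read b: {B, C, D}
read a: {A, B, C, D}
read b: {B, C, D}
Reachable ∩ accepting = {B, C, D} — nonempty.

accepted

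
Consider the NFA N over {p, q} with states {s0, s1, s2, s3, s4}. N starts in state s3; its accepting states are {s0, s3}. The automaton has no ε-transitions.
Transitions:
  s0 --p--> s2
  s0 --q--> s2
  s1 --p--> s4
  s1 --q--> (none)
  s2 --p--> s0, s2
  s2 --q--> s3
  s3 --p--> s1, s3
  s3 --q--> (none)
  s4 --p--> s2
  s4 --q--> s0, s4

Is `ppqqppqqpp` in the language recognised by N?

Start: {s3}
read p: {s1, s3}
read p: {s1, s3, s4}
read q: {s0, s4}
read q: {s0, s2, s4}
read p: {s0, s2}
read p: {s0, s2}
read q: {s2, s3}
read q: {s3}
read p: {s1, s3}
read p: {s1, s3, s4}
Reachable ∩ accepting = {s3} — nonempty.

accepted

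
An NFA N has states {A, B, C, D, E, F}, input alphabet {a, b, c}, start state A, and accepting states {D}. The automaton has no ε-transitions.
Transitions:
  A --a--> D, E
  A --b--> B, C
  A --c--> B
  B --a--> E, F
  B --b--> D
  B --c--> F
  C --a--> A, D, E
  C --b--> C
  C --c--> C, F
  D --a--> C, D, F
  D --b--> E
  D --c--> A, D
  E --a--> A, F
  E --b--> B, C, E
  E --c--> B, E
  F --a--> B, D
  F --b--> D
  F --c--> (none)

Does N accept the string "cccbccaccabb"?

rejected

Start: {A}
read c: {B}
read c: {F}
read c: {}
The reachable set is empty and stays empty for the remaining 9 symbols.
Reachable ∩ accepting = {} — empty.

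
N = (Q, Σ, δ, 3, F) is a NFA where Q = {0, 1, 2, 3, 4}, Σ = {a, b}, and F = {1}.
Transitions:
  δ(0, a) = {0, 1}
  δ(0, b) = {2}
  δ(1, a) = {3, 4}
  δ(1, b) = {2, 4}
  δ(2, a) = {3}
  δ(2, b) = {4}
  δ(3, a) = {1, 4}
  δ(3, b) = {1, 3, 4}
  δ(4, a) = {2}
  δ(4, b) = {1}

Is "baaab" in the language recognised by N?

Start: {3}
read b: {1, 3, 4}
read a: {1, 2, 3, 4}
read a: {1, 2, 3, 4}
read a: {1, 2, 3, 4}
read b: {1, 2, 3, 4}
Reachable ∩ accepting = {1} — nonempty.

accepted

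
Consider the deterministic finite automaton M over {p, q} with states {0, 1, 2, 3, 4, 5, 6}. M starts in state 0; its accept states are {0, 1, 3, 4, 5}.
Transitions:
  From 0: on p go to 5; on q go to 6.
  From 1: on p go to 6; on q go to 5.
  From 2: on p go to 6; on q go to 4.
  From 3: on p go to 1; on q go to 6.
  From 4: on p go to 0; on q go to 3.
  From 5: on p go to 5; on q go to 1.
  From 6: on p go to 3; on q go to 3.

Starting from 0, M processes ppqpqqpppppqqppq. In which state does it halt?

6

0 --p--> 5
5 --p--> 5
5 --q--> 1
1 --p--> 6
6 --q--> 3
3 --q--> 6
6 --p--> 3
3 --p--> 1
1 --p--> 6
6 --p--> 3
3 --p--> 1
1 --q--> 5
5 --q--> 1
1 --p--> 6
6 --p--> 3
3 --q--> 6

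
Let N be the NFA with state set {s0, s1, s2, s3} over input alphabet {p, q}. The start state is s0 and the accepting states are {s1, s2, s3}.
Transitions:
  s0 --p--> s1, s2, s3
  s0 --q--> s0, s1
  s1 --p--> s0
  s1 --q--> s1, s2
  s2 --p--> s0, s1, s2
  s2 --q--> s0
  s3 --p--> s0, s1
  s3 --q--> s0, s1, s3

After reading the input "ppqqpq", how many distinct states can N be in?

4

Start: {s0}
read p: {s1, s2, s3}
read p: {s0, s1, s2}
read q: {s0, s1, s2}
read q: {s0, s1, s2}
read p: {s0, s1, s2, s3}
read q: {s0, s1, s2, s3}
Final reachable set {s0, s1, s2, s3} has 4 states.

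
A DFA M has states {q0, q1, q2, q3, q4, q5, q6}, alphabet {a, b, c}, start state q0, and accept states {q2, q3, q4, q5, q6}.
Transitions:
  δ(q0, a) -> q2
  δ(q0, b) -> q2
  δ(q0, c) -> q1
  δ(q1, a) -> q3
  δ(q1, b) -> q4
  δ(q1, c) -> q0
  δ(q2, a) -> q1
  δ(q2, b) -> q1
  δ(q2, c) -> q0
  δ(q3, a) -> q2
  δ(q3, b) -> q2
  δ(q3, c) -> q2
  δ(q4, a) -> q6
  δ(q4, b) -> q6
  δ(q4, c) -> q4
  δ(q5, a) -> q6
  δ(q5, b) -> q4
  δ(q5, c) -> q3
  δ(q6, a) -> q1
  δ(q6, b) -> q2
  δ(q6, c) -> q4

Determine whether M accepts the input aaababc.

accepted

q0 --a--> q2
q2 --a--> q1
q1 --a--> q3
q3 --b--> q2
q2 --a--> q1
q1 --b--> q4
q4 --c--> q4
End in state q4, which is an accepting state.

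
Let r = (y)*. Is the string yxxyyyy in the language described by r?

no

yxxyyyy cannot be split into zero or more pieces each matching y.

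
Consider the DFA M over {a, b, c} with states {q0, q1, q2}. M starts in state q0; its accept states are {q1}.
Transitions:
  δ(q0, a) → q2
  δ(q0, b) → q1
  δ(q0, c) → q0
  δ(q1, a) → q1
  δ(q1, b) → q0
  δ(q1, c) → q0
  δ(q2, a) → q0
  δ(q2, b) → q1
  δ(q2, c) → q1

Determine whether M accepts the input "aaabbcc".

q0 --a--> q2
q2 --a--> q0
q0 --a--> q2
q2 --b--> q1
q1 --b--> q0
q0 --c--> q0
q0 --c--> q0
End in state q0, which is not an accepting state.

rejected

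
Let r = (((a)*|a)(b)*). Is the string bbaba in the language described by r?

no

No split of bbaba into u·v has ((a)*|a) matching u and (b)* matching v.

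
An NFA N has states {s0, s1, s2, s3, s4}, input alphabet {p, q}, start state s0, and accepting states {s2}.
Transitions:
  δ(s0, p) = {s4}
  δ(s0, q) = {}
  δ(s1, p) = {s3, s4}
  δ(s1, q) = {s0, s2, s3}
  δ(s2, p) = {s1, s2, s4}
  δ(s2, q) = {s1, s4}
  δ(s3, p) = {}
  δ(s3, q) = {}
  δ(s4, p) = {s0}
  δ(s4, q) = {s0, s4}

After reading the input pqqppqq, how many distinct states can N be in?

2

Start: {s0}
read p: {s4}
read q: {s0, s4}
read q: {s0, s4}
read p: {s0, s4}
read p: {s0, s4}
read q: {s0, s4}
read q: {s0, s4}
Final reachable set {s0, s4} has 2 states.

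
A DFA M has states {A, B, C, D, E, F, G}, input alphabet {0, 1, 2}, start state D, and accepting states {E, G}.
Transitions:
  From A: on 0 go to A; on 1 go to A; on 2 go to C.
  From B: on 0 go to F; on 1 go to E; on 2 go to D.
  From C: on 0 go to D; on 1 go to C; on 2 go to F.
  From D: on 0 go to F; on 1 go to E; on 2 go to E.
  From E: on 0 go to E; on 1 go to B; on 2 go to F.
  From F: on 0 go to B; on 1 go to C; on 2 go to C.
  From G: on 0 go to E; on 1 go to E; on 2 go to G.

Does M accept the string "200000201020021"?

rejected

D --2--> E
E --0--> E
E --0--> E
E --0--> E
E --0--> E
E --0--> E
E --2--> F
F --0--> B
B --1--> E
E --0--> E
E --2--> F
F --0--> B
B --0--> F
F --2--> C
C --1--> C
End in state C, which is not an accepting state.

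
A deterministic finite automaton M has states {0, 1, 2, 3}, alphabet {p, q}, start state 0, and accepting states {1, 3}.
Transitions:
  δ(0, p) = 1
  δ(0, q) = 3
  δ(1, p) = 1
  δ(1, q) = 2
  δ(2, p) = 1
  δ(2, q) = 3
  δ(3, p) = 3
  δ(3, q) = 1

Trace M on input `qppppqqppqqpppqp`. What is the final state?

0 --q--> 3
3 --p--> 3
3 --p--> 3
3 --p--> 3
3 --p--> 3
3 --q--> 1
1 --q--> 2
2 --p--> 1
1 --p--> 1
1 --q--> 2
2 --q--> 3
3 --p--> 3
3 --p--> 3
3 --p--> 3
3 --q--> 1
1 --p--> 1

1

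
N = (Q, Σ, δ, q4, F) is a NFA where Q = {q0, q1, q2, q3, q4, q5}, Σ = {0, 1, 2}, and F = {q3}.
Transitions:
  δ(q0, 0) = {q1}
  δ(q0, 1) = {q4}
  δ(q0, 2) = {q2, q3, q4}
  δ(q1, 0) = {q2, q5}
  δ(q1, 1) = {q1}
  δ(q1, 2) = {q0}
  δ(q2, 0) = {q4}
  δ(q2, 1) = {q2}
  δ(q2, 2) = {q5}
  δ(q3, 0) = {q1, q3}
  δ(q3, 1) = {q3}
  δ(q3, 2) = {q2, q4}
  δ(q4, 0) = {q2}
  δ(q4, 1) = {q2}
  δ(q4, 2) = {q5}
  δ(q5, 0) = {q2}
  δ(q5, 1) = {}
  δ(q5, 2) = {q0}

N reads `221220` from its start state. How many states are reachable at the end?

Start: {q4}
read 2: {q5}
read 2: {q0}
read 1: {q4}
read 2: {q5}
read 2: {q0}
read 0: {q1}
Final reachable set {q1} has 1 state.

1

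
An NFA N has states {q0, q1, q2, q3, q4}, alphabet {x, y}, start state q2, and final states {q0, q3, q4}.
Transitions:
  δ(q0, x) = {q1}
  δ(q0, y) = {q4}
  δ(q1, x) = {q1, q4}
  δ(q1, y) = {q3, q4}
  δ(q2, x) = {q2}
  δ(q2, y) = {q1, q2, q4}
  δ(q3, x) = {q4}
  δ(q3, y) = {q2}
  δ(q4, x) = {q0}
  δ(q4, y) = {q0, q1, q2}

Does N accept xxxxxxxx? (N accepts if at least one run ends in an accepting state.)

Start: {q2}
read x: {q2}
read x: {q2}
read x: {q2}
read x: {q2}
read x: {q2}
read x: {q2}
read x: {q2}
read x: {q2}
Reachable ∩ accepting = {} — empty.

rejected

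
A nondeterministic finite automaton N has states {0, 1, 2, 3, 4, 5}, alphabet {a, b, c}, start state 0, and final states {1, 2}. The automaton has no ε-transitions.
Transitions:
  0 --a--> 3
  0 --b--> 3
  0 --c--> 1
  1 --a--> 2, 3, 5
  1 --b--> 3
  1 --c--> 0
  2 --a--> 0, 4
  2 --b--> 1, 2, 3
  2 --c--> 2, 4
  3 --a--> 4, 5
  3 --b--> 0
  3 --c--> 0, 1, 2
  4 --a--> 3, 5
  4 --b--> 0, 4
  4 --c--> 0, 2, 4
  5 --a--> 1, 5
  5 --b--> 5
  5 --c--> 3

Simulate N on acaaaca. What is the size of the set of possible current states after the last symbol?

Start: {0}
read a: {3}
read c: {0, 1, 2}
read a: {0, 2, 3, 4, 5}
read a: {0, 1, 3, 4, 5}
read a: {1, 2, 3, 4, 5}
read c: {0, 1, 2, 3, 4}
read a: {0, 2, 3, 4, 5}
Final reachable set {0, 2, 3, 4, 5} has 5 states.

5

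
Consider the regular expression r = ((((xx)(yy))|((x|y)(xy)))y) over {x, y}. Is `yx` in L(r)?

No split of yx into u·v has (((xx)(yy))|((x|y)(xy))) matching u and y matching v.

no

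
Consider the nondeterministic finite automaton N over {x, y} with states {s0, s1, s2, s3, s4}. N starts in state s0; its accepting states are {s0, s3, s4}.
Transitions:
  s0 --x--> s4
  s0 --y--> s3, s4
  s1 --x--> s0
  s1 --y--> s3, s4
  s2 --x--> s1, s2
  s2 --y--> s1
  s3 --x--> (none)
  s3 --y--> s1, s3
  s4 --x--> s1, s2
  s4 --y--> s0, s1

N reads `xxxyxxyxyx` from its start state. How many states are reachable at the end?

4

Start: {s0}
read x: {s4}
read x: {s1, s2}
read x: {s0, s1, s2}
read y: {s1, s3, s4}
read x: {s0, s1, s2}
read x: {s0, s1, s2, s4}
read y: {s0, s1, s3, s4}
read x: {s0, s1, s2, s4}
read y: {s0, s1, s3, s4}
read x: {s0, s1, s2, s4}
Final reachable set {s0, s1, s2, s4} has 4 states.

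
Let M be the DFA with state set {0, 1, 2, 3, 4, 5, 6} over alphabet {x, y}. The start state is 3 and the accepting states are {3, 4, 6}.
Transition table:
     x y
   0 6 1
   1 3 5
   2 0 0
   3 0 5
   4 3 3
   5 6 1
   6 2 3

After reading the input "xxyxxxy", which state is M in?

0

3 --x--> 0
0 --x--> 6
6 --y--> 3
3 --x--> 0
0 --x--> 6
6 --x--> 2
2 --y--> 0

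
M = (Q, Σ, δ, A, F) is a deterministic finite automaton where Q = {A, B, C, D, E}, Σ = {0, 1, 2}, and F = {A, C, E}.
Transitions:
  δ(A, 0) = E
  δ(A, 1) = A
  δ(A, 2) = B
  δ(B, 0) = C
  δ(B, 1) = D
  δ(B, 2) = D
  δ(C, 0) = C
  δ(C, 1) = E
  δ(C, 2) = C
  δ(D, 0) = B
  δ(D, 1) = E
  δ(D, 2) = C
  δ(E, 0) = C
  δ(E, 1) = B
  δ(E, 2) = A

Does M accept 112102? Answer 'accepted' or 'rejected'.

A --1--> A
A --1--> A
A --2--> B
B --1--> D
D --0--> B
B --2--> D
End in state D, which is not an accepting state.

rejected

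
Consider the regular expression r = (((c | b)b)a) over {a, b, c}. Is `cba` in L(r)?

Split as cb·a: ((c|b)b) matches cb and a matches a.

yes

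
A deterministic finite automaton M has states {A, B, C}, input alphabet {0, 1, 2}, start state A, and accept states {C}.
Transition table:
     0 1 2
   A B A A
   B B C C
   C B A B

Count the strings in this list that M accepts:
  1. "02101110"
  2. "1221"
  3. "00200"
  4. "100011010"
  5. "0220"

0

"02101110": rejected
"1221": rejected
"00200": rejected
"100011010": rejected
"0220": rejected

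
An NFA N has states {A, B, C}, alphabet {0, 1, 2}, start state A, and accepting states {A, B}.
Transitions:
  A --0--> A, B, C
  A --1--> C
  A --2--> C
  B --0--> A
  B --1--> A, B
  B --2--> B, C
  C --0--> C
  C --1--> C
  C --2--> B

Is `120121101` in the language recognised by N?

Start: {A}
read 1: {C}
read 2: {B}
read 0: {A}
read 1: {C}
read 2: {B}
read 1: {A, B}
read 1: {A, B, C}
read 0: {A, B, C}
read 1: {A, B, C}
Reachable ∩ accepting = {A, B} — nonempty.

accepted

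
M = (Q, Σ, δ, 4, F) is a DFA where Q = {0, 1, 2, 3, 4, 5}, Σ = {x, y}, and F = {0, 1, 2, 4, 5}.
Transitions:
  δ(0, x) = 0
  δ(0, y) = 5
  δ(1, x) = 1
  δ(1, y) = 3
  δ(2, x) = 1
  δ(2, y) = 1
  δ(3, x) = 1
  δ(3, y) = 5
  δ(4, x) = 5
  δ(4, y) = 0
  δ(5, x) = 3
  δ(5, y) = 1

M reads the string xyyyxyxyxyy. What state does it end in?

1

4 --x--> 5
5 --y--> 1
1 --y--> 3
3 --y--> 5
5 --x--> 3
3 --y--> 5
5 --x--> 3
3 --y--> 5
5 --x--> 3
3 --y--> 5
5 --y--> 1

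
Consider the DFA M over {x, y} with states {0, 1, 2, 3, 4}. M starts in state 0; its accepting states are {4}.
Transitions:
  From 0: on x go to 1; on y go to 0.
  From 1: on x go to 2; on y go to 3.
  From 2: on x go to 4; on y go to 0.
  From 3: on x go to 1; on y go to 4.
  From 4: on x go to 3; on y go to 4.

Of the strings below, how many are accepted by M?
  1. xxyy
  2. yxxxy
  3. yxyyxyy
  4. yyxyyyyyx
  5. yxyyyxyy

xxyy: rejected
yxxxy: accepted
yxyyxyy: accepted
yyxyyyyyx: rejected
yxyyyxyy: accepted

3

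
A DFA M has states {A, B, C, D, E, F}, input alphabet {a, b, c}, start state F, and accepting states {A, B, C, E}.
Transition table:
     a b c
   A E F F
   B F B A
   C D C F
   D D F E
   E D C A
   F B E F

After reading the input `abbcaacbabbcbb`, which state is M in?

E

F --a--> B
B --b--> B
B --b--> B
B --c--> A
A --a--> E
E --a--> D
D --c--> E
E --b--> C
C --a--> D
D --b--> F
F --b--> E
E --c--> A
A --b--> F
F --b--> E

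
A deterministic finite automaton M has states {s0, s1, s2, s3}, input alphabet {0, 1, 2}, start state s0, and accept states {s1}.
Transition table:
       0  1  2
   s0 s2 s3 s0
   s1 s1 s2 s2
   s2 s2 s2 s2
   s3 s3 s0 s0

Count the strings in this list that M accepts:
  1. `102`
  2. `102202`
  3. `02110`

0

`102`: rejected
`102202`: rejected
`02110`: rejected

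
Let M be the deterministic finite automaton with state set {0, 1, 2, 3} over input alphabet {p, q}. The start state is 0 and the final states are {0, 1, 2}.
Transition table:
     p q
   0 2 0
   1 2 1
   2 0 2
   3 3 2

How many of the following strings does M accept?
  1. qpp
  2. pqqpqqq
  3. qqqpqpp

3

qpp: accepted
pqqpqqq: accepted
qqqpqpp: accepted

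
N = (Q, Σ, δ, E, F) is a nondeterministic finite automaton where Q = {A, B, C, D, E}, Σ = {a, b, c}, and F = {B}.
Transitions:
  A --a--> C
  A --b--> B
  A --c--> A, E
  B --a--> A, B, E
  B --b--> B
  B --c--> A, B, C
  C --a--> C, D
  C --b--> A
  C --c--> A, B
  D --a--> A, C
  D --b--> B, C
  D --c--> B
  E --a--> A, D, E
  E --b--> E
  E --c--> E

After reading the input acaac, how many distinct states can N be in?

4

Start: {E}
read a: {A, D, E}
read c: {A, B, E}
read a: {A, B, C, D, E}
read a: {A, B, C, D, E}
read c: {A, B, C, E}
Final reachable set {A, B, C, E} has 4 states.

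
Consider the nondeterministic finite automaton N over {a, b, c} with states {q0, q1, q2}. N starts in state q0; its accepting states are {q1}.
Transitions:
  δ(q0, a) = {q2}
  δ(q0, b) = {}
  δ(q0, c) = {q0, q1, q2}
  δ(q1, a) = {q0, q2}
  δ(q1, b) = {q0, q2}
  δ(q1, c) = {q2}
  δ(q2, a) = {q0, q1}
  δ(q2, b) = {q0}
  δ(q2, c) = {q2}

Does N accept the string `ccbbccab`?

rejected

Start: {q0}
read c: {q0, q1, q2}
read c: {q0, q1, q2}
read b: {q0, q2}
read b: {q0}
read c: {q0, q1, q2}
read c: {q0, q1, q2}
read a: {q0, q1, q2}
read b: {q0, q2}
Reachable ∩ accepting = {} — empty.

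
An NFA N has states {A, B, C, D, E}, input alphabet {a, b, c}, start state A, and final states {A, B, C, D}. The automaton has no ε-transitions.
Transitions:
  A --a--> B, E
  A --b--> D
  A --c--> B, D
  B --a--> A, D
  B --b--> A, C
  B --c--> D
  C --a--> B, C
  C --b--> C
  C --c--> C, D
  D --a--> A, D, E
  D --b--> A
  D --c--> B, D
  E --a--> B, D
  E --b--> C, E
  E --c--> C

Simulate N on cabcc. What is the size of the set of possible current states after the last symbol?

Start: {A}
read c: {B, D}
read a: {A, D, E}
read b: {A, C, D, E}
read c: {B, C, D}
read c: {B, C, D}
Final reachable set {B, C, D} has 3 states.

3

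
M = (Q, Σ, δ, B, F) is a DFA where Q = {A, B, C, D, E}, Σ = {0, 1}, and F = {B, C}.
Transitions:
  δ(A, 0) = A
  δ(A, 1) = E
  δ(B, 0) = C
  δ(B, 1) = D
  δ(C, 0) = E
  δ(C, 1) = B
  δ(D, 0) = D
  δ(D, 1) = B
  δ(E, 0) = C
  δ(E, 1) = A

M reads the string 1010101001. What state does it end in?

B --1--> D
D --0--> D
D --1--> B
B --0--> C
C --1--> B
B --0--> C
C --1--> B
B --0--> C
C --0--> E
E --1--> A

A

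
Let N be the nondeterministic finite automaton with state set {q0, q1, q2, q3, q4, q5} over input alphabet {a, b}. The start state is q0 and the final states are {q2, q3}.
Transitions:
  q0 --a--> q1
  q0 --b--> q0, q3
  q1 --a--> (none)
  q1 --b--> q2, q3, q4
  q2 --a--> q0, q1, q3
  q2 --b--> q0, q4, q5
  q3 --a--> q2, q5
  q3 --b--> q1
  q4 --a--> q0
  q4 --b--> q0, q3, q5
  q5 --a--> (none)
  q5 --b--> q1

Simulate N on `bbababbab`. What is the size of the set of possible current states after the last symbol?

6

Start: {q0}
read b: {q0, q3}
read b: {q0, q1, q3}
read a: {q1, q2, q5}
read b: {q0, q1, q2, q3, q4, q5}
read a: {q0, q1, q2, q3, q5}
read b: {q0, q1, q2, q3, q4, q5}
read b: {q0, q1, q2, q3, q4, q5}
read a: {q0, q1, q2, q3, q5}
read b: {q0, q1, q2, q3, q4, q5}
Final reachable set {q0, q1, q2, q3, q4, q5} has 6 states.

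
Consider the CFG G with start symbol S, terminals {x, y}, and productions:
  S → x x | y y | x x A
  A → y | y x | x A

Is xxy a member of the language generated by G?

S ⇒ xxA ⇒ xxy

yes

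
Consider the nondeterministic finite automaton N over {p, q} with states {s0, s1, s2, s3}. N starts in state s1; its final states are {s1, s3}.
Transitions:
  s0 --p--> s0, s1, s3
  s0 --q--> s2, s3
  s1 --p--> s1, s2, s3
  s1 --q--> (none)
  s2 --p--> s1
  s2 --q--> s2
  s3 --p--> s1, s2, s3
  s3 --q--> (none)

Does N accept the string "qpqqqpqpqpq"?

Start: {s1}
read q: {}
The reachable set is empty and stays empty for the remaining 10 symbols.
Reachable ∩ accepting = {} — empty.

rejected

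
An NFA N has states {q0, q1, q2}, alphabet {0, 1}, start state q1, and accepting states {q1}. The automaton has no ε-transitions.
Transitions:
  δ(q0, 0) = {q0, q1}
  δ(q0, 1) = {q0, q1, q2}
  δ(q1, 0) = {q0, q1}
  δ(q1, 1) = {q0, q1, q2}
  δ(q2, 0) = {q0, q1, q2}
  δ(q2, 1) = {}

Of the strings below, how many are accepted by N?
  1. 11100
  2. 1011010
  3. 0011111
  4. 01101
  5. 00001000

5

11100: accepted
1011010: accepted
0011111: accepted
01101: accepted
00001000: accepted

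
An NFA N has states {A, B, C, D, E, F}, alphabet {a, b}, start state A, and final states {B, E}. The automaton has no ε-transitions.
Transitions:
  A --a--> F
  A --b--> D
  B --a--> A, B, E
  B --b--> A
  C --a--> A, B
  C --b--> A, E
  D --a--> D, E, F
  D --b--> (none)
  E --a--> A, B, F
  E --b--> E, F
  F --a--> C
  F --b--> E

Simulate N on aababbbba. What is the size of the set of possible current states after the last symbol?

4

Start: {A}
read a: {F}
read a: {C}
read b: {A, E}
read a: {A, B, F}
read b: {A, D, E}
read b: {D, E, F}
read b: {E, F}
read b: {E, F}
read a: {A, B, C, F}
Final reachable set {A, B, C, F} has 4 states.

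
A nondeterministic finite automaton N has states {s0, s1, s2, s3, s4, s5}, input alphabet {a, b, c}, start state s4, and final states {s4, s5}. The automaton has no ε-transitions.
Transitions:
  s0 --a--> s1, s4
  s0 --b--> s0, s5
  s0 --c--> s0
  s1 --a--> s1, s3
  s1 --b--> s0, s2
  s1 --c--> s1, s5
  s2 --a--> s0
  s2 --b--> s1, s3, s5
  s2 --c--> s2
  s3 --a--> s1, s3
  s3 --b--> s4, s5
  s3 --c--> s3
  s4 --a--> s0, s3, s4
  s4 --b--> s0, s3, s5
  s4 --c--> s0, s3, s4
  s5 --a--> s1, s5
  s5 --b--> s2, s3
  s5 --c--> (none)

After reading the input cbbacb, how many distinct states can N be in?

5

Start: {s4}
read c: {s0, s3, s4}
read b: {s0, s3, s4, s5}
read b: {s0, s2, s3, s4, s5}
read a: {s0, s1, s3, s4, s5}
read c: {s0, s1, s3, s4, s5}
read b: {s0, s2, s3, s4, s5}
Final reachable set {s0, s2, s3, s4, s5} has 5 states.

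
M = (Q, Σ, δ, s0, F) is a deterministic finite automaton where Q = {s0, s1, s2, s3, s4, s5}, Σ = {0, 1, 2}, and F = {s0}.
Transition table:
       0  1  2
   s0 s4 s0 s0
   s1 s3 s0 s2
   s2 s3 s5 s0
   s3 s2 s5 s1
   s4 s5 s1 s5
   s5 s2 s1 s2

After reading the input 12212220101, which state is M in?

s0 --1--> s0
s0 --2--> s0
s0 --2--> s0
s0 --1--> s0
s0 --2--> s0
s0 --2--> s0
s0 --2--> s0
s0 --0--> s4
s4 --1--> s1
s1 --0--> s3
s3 --1--> s5

s5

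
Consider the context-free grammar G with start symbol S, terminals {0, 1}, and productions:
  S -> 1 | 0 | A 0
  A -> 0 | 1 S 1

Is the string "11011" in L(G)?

no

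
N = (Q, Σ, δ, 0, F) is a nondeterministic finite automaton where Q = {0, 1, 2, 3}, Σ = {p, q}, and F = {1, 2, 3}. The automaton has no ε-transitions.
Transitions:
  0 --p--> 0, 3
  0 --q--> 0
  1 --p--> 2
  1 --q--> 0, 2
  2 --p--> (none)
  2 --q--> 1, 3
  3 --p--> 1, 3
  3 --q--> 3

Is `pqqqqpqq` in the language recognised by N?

Start: {0}
read p: {0, 3}
read q: {0, 3}
read q: {0, 3}
read q: {0, 3}
read q: {0, 3}
read p: {0, 1, 3}
read q: {0, 2, 3}
read q: {0, 1, 3}
Reachable ∩ accepting = {1, 3} — nonempty.

accepted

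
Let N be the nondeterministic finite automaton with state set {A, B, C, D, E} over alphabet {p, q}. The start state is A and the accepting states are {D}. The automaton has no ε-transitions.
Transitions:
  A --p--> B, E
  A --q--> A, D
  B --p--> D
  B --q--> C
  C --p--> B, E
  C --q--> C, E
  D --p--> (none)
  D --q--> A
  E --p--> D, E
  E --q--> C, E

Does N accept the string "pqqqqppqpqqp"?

Start: {A}
read p: {B, E}
read q: {C, E}
read q: {C, E}
read q: {C, E}
read q: {C, E}
read p: {B, D, E}
read p: {D, E}
read q: {A, C, E}
read p: {B, D, E}
read q: {A, C, E}
read q: {A, C, D, E}
read p: {B, D, E}
Reachable ∩ accepting = {D} — nonempty.

accepted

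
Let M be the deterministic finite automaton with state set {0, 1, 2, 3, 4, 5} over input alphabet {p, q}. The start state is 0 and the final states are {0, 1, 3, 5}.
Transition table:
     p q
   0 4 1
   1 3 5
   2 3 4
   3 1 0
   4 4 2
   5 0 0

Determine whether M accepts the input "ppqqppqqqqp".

rejected

0 --p--> 4
4 --p--> 4
4 --q--> 2
2 --q--> 4
4 --p--> 4
4 --p--> 4
4 --q--> 2
2 --q--> 4
4 --q--> 2
2 --q--> 4
4 --p--> 4
End in state 4, which is not an accepting state.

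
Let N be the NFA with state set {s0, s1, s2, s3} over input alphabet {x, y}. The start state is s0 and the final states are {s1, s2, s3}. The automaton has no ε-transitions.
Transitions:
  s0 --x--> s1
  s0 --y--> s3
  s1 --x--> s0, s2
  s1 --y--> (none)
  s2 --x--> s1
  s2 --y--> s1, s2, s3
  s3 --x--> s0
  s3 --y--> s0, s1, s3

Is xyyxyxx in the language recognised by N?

rejected

Start: {s0}
read x: {s1}
read y: {}
The reachable set is empty and stays empty for the remaining 5 symbols.
Reachable ∩ accepting = {} — empty.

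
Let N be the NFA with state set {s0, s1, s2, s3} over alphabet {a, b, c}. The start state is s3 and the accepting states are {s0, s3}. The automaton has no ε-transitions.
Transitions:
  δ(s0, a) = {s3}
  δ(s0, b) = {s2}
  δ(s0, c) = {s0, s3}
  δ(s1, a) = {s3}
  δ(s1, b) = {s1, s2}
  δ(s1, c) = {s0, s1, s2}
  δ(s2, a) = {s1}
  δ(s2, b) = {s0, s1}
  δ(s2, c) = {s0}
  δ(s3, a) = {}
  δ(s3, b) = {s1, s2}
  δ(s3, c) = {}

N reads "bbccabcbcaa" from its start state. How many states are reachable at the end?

Start: {s3}
read b: {s1, s2}
read b: {s0, s1, s2}
read c: {s0, s1, s2, s3}
read c: {s0, s1, s2, s3}
read a: {s1, s3}
read b: {s1, s2}
read c: {s0, s1, s2}
read b: {s0, s1, s2}
read c: {s0, s1, s2, s3}
read a: {s1, s3}
read a: {s3}
Final reachable set {s3} has 1 state.

1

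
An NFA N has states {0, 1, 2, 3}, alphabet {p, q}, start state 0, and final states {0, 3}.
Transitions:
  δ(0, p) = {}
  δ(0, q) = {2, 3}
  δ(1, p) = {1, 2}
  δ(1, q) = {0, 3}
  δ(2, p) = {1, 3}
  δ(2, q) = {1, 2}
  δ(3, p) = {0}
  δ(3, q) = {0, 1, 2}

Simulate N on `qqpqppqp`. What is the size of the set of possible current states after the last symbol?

Start: {0}
read q: {2, 3}
read q: {0, 1, 2}
read p: {1, 2, 3}
read q: {0, 1, 2, 3}
read p: {0, 1, 2, 3}
read p: {0, 1, 2, 3}
read q: {0, 1, 2, 3}
read p: {0, 1, 2, 3}
Final reachable set {0, 1, 2, 3} has 4 states.

4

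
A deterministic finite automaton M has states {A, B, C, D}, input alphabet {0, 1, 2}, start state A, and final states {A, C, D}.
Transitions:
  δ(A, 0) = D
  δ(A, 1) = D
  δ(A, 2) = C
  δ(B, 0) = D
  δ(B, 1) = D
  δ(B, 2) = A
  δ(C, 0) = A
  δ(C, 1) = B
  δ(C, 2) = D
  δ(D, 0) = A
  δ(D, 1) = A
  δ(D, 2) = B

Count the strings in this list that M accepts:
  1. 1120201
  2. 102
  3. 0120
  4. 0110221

1120201: accepted
102: accepted
0120: accepted
0110221: accepted

4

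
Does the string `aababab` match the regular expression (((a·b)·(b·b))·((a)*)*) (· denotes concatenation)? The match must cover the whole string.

no

No split of aababab into u·v has ((a·b)·(b·b)) matching u and ((a)*)* matching v.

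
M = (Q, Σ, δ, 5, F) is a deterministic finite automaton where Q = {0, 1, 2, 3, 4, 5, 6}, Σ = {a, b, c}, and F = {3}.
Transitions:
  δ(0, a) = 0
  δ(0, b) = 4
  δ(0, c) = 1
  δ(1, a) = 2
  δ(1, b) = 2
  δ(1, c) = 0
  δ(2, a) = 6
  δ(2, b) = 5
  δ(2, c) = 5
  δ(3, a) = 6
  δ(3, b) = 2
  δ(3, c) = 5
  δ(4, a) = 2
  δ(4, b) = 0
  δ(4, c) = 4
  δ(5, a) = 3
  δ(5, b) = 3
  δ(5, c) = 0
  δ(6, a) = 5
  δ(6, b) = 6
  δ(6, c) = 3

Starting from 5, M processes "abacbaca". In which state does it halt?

5 --a--> 3
3 --b--> 2
2 --a--> 6
6 --c--> 3
3 --b--> 2
2 --a--> 6
6 --c--> 3
3 --a--> 6

6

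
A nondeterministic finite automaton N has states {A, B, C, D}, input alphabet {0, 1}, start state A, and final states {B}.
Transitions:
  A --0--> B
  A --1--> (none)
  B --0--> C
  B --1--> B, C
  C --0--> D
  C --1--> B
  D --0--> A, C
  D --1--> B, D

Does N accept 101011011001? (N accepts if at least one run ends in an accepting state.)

rejected

Start: {A}
read 1: {}
The reachable set is empty and stays empty for the remaining 11 symbols.
Reachable ∩ accepting = {} — empty.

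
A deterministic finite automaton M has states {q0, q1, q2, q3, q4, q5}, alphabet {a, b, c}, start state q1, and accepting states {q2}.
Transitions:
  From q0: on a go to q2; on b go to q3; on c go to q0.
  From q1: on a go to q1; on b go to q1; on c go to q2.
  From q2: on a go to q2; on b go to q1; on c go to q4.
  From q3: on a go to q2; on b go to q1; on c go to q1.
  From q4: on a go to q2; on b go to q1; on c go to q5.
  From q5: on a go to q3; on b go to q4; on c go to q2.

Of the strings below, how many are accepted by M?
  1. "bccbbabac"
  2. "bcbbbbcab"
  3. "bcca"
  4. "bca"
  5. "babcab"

"bccbbabac": accepted
"bcbbbbcab": rejected
"bcca": accepted
"bca": accepted
"babcab": rejected

3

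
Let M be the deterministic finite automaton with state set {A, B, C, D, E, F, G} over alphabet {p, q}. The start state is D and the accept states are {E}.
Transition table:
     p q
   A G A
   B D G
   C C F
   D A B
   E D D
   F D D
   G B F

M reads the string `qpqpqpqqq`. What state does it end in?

F

D --q--> B
B --p--> D
D --q--> B
B --p--> D
D --q--> B
B --p--> D
D --q--> B
B --q--> G
G --q--> F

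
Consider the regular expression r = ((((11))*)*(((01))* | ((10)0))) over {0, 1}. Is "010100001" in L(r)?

No split of 010100001 into u·v has (((11))*)* matching u and (((01))*|((10)0)) matching v.

no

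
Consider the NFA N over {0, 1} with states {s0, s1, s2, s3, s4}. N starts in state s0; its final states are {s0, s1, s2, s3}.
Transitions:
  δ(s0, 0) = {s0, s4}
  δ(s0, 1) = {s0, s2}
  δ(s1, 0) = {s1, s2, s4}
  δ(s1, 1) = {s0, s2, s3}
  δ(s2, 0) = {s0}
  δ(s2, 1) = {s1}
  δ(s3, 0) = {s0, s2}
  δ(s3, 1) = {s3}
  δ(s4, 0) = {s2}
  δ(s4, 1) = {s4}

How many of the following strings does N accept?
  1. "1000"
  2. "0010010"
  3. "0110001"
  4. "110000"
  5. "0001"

5

"1000": accepted
"0010010": accepted
"0110001": accepted
"110000": accepted
"0001": accepted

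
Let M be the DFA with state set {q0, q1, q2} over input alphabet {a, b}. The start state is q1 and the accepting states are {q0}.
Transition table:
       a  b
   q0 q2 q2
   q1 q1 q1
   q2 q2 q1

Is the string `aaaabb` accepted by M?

q1 --a--> q1
q1 --a--> q1
q1 --a--> q1
q1 --a--> q1
q1 --b--> q1
q1 --b--> q1
End in state q1, which is not an accepting state.

rejected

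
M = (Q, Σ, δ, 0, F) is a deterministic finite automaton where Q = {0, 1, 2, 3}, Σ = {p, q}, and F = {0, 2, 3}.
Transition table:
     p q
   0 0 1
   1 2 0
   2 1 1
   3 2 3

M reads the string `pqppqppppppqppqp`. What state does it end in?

0 --p--> 0
0 --q--> 1
1 --p--> 2
2 --p--> 1
1 --q--> 0
0 --p--> 0
0 --p--> 0
0 --p--> 0
0 --p--> 0
0 --p--> 0
0 --p--> 0
0 --q--> 1
1 --p--> 2
2 --p--> 1
1 --q--> 0
0 --p--> 0

0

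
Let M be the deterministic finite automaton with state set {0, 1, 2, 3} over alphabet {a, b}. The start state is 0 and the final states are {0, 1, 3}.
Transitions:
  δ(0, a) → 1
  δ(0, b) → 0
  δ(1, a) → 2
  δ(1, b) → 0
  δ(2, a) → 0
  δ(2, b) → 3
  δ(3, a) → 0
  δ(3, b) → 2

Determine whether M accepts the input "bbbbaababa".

accepted

0 --b--> 0
0 --b--> 0
0 --b--> 0
0 --b--> 0
0 --a--> 1
1 --a--> 2
2 --b--> 3
3 --a--> 0
0 --b--> 0
0 --a--> 1
End in state 1, which is an accepting state.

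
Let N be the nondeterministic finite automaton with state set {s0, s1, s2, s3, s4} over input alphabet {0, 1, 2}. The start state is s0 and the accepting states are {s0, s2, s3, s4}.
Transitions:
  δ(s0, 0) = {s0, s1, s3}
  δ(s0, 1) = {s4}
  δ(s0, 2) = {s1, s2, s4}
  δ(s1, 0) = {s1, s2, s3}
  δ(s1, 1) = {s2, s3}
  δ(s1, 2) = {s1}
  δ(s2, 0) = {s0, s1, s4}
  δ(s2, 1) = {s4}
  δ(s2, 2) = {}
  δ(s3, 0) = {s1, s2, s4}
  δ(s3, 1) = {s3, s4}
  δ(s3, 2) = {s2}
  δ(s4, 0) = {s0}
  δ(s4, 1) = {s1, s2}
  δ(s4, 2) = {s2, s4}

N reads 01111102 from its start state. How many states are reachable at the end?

3

Start: {s0}
read 0: {s0, s1, s3}
read 1: {s2, s3, s4}
read 1: {s1, s2, s3, s4}
read 1: {s1, s2, s3, s4}
read 1: {s1, s2, s3, s4}
read 1: {s1, s2, s3, s4}
read 0: {s0, s1, s2, s3, s4}
read 2: {s1, s2, s4}
Final reachable set {s1, s2, s4} has 3 states.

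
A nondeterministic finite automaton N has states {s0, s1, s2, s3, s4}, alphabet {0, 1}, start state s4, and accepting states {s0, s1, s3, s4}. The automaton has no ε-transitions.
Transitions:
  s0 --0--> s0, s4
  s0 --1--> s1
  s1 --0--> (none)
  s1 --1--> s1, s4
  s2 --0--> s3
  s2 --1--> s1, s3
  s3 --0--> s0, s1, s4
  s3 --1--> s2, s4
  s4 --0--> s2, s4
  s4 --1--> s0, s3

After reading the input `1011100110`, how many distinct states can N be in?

Start: {s4}
read 1: {s0, s3}
read 0: {s0, s1, s4}
read 1: {s0, s1, s3, s4}
read 1: {s0, s1, s2, s3, s4}
read 1: {s0, s1, s2, s3, s4}
read 0: {s0, s1, s2, s3, s4}
read 0: {s0, s1, s2, s3, s4}
read 1: {s0, s1, s2, s3, s4}
read 1: {s0, s1, s2, s3, s4}
read 0: {s0, s1, s2, s3, s4}
Final reachable set {s0, s1, s2, s3, s4} has 5 states.

5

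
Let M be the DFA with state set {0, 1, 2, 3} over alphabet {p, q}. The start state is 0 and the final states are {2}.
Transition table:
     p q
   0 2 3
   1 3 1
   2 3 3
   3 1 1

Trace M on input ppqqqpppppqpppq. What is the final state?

0 --p--> 2
2 --p--> 3
3 --q--> 1
1 --q--> 1
1 --q--> 1
1 --p--> 3
3 --p--> 1
1 --p--> 3
3 --p--> 1
1 --p--> 3
3 --q--> 1
1 --p--> 3
3 --p--> 1
1 --p--> 3
3 --q--> 1

1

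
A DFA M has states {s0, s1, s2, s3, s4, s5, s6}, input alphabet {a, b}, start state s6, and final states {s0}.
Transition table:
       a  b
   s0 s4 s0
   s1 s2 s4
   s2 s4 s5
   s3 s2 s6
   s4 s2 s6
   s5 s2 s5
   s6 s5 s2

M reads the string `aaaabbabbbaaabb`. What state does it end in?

s6 --a--> s5
s5 --a--> s2
s2 --a--> s4
s4 --a--> s2
s2 --b--> s5
s5 --b--> s5
s5 --a--> s2
s2 --b--> s5
s5 --b--> s5
s5 --b--> s5
s5 --a--> s2
s2 --a--> s4
s4 --a--> s2
s2 --b--> s5
s5 --b--> s5

s5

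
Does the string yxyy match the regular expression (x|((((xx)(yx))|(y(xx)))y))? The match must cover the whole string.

Neither x nor ((((xx)(yx))|(y(xx)))y) matches yxyy.

no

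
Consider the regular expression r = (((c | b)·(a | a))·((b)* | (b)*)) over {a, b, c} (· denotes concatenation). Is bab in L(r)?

Split as ba·b: ((c|b)·(a|a)) matches ba and ((b)*|(b)*) matches b.

yes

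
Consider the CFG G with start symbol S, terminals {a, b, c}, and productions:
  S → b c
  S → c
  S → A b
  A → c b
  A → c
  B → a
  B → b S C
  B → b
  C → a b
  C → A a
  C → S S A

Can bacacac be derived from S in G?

no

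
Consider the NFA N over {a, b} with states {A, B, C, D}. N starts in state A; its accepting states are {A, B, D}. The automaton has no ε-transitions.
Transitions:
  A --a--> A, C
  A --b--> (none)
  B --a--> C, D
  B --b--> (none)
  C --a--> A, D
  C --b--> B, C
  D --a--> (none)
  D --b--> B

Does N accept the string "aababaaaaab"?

accepted

Start: {A}
read a: {A, C}
read a: {A, C, D}
read b: {B, C}
read a: {A, C, D}
read b: {B, C}
read a: {A, C, D}
read a: {A, C, D}
read a: {A, C, D}
read a: {A, C, D}
read a: {A, C, D}
read b: {B, C}
Reachable ∩ accepting = {B} — nonempty.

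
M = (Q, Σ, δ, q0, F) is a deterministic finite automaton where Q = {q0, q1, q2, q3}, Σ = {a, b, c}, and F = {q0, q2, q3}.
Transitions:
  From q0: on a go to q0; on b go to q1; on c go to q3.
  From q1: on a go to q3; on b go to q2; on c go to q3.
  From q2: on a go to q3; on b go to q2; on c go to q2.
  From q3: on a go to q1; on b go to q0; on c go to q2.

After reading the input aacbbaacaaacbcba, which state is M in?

q0 --a--> q0
q0 --a--> q0
q0 --c--> q3
q3 --b--> q0
q0 --b--> q1
q1 --a--> q3
q3 --a--> q1
q1 --c--> q3
q3 --a--> q1
q1 --a--> q3
q3 --a--> q1
q1 --c--> q3
q3 --b--> q0
q0 --c--> q3
q3 --b--> q0
q0 --a--> q0

q0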